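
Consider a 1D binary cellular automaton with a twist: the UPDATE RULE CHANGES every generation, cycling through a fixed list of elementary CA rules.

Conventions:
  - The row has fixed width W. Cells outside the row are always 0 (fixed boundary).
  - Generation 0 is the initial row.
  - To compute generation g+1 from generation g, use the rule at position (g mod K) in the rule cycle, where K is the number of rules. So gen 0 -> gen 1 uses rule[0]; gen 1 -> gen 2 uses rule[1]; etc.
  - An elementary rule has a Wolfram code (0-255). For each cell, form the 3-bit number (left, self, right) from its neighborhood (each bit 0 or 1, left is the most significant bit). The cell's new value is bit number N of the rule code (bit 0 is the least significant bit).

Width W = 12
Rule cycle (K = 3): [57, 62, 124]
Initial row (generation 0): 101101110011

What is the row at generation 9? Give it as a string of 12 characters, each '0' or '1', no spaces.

Gen 0: 101101110011
Gen 1 (rule 57): 011011001010
Gen 2 (rule 62): 110110111111
Gen 3 (rule 124): 111111100001
Gen 4 (rule 57): 100000011100
Gen 5 (rule 62): 110000110010
Gen 6 (rule 124): 111000111011
Gen 7 (rule 57): 100110100110
Gen 8 (rule 62): 111101111101
Gen 9 (rule 124): 100111000111

Answer: 100111000111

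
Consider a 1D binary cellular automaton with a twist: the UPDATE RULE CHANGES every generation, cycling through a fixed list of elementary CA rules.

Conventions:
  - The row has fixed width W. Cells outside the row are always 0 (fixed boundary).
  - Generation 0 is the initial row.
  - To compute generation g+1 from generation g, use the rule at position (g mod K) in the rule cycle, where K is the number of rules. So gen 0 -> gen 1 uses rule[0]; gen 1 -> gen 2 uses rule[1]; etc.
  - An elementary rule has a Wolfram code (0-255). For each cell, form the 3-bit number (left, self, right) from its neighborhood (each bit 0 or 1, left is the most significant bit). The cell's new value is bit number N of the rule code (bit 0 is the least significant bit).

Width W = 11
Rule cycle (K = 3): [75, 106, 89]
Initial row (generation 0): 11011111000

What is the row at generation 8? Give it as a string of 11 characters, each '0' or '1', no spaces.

Answer: 10001010010

Derivation:
Gen 0: 11011111000
Gen 1 (rule 75): 11010001011
Gen 2 (rule 106): 11100010111
Gen 3 (rule 89): 10111000101
Gen 4 (rule 75): 00101011000
Gen 5 (rule 106): 01010111000
Gen 6 (rule 89): 00000101111
Gen 7 (rule 75): 11111001001
Gen 8 (rule 106): 10001010010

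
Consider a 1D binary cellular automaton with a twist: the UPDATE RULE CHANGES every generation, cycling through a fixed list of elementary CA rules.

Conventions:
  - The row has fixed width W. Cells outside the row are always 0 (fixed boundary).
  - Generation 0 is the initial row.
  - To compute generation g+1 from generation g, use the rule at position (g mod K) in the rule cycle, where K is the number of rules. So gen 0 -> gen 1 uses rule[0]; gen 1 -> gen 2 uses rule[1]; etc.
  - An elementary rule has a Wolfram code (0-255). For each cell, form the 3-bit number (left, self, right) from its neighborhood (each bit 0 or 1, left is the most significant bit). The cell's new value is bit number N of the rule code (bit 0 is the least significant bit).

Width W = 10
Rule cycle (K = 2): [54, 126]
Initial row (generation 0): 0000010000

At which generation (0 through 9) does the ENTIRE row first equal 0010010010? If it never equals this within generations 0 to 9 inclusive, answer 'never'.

Answer: 3

Derivation:
Gen 0: 0000010000
Gen 1 (rule 54): 0000111000
Gen 2 (rule 126): 0001101100
Gen 3 (rule 54): 0010010010
Gen 4 (rule 126): 0111111111
Gen 5 (rule 54): 1000000000
Gen 6 (rule 126): 1100000000
Gen 7 (rule 54): 0010000000
Gen 8 (rule 126): 0111000000
Gen 9 (rule 54): 1000100000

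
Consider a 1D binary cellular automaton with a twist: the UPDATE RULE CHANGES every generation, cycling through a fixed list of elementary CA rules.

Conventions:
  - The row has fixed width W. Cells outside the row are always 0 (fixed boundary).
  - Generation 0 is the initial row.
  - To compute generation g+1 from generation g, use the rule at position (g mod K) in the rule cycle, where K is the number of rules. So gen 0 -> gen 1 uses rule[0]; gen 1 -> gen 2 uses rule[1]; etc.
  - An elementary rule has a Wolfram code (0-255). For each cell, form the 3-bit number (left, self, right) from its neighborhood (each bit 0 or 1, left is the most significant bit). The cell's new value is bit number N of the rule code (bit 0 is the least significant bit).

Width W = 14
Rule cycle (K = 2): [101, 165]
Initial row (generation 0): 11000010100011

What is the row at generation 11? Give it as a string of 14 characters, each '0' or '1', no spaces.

Answer: 11011010001001

Derivation:
Gen 0: 11000010100011
Gen 1 (rule 101): 01011011101001
Gen 2 (rule 165): 01100101011001
Gen 3 (rule 101): 00100111101001
Gen 4 (rule 165): 10100011011001
Gen 5 (rule 101): 11101001101001
Gen 6 (rule 165): 01011000011001
Gen 7 (rule 101): 01101011001001
Gen 8 (rule 165): 00011100001001
Gen 9 (rule 101): 11000101101001
Gen 10 (rule 165): 00010110011001
Gen 11 (rule 101): 11011010001001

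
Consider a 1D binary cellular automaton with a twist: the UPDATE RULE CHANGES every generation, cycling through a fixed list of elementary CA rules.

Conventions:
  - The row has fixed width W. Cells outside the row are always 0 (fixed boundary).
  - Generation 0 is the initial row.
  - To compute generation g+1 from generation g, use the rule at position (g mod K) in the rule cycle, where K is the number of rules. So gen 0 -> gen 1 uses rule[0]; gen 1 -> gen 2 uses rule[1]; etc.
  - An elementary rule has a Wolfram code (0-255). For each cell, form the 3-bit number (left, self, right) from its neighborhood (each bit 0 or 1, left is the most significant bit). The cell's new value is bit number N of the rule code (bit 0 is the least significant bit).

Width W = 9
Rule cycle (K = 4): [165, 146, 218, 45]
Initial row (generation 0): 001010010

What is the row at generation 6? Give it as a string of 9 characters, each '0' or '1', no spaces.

Gen 0: 001010010
Gen 1 (rule 165): 101110010
Gen 2 (rule 146): 000101101
Gen 3 (rule 218): 001001100
Gen 4 (rule 45): 101001001
Gen 5 (rule 165): 111001001
Gen 6 (rule 146): 010110110

Answer: 010110110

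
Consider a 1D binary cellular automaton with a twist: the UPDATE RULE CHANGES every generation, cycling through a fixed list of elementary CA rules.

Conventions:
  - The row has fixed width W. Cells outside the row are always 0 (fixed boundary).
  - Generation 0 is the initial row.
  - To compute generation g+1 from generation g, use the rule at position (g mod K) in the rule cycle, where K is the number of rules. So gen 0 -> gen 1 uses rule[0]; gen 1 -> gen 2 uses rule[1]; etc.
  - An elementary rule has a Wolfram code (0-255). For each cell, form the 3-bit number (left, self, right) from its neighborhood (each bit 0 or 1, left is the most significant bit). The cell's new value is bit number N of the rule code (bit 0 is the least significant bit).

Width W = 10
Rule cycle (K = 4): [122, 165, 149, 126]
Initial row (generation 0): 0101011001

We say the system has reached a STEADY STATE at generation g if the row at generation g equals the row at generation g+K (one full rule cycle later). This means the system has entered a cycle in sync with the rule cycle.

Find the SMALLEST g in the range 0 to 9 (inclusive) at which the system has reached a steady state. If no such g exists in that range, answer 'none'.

Gen 0: 0101011001
Gen 1 (rule 122): 1010111110
Gen 2 (rule 165): 1111011100
Gen 3 (rule 149): 0110001011
Gen 4 (rule 126): 1111011111
Gen 5 (rule 122): 1001110001
Gen 6 (rule 165): 1000100101
Gen 7 (rule 149): 1110110101
Gen 8 (rule 126): 1011111111
Gen 9 (rule 122): 0110000001
Gen 10 (rule 165): 0000111101
Gen 11 (rule 149): 1110011001
Gen 12 (rule 126): 1011111111
Gen 13 (rule 122): 0110000001

Answer: 8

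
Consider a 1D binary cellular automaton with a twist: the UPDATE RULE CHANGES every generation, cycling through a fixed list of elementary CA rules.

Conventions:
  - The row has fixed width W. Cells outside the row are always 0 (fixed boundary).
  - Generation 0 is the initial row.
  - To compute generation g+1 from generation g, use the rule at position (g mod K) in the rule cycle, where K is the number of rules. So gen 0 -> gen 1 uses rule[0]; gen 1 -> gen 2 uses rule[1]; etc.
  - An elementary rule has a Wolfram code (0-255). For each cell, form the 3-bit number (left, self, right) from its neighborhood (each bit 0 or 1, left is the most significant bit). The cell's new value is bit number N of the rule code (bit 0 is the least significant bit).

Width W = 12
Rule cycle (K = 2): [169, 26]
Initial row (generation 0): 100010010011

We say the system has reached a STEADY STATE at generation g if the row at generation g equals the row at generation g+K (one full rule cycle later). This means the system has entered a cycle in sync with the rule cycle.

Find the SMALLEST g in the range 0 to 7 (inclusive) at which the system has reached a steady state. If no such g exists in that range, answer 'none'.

Gen 0: 100010010011
Gen 1 (rule 169): 001000000010
Gen 2 (rule 26): 010100000101
Gen 3 (rule 169): 001001110010
Gen 4 (rule 26): 010111001101
Gen 5 (rule 169): 001110001010
Gen 6 (rule 26): 011001010001
Gen 7 (rule 169): 010000100100
Gen 8 (rule 26): 101001011010
Gen 9 (rule 169): 010000110100

Answer: none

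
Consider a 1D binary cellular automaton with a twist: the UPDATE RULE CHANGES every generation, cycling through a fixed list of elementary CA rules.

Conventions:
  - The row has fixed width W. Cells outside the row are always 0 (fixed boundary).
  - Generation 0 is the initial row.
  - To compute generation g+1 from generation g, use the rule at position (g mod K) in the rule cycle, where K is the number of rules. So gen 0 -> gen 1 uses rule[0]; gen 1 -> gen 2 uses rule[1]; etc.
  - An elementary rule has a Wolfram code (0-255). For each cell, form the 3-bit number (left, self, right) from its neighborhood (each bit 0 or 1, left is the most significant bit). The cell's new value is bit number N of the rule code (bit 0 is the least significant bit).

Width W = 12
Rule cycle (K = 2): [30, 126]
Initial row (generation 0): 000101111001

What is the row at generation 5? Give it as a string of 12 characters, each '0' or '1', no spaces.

Gen 0: 000101111001
Gen 1 (rule 30): 001101000111
Gen 2 (rule 126): 011111101101
Gen 3 (rule 30): 110000001001
Gen 4 (rule 126): 111000011111
Gen 5 (rule 30): 100100110000

Answer: 100100110000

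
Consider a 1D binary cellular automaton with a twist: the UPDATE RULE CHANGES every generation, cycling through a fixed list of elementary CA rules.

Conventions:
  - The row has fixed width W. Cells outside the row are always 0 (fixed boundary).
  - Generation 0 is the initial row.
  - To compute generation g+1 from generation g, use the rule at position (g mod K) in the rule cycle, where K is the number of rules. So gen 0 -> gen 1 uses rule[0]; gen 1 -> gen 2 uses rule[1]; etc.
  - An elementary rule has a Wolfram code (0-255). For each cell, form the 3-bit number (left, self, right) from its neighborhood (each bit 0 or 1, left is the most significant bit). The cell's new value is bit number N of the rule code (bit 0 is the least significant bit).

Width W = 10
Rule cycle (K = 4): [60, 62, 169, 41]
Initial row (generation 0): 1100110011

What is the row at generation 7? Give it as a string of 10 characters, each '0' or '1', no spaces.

Gen 0: 1100110011
Gen 1 (rule 60): 1010101010
Gen 2 (rule 62): 1111111111
Gen 3 (rule 169): 1111111110
Gen 4 (rule 41): 1000000000
Gen 5 (rule 60): 1100000000
Gen 6 (rule 62): 1010000000
Gen 7 (rule 169): 0100111111

Answer: 0100111111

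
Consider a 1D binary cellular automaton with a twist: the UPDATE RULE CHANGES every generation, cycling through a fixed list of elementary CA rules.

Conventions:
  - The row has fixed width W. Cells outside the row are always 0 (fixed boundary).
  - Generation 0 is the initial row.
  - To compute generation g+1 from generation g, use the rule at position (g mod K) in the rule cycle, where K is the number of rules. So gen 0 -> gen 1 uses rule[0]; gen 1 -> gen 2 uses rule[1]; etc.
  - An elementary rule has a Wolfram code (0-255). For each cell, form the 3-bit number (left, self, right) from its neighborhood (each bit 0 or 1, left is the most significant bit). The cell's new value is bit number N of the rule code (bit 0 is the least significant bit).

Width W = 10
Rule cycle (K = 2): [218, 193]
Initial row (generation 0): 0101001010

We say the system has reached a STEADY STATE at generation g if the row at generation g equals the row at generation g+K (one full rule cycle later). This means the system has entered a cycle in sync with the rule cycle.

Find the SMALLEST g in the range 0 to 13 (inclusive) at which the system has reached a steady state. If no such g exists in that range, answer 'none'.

Gen 0: 0101001010
Gen 1 (rule 218): 1000110001
Gen 2 (rule 193): 0010010100
Gen 3 (rule 218): 0101100010
Gen 4 (rule 193): 0000101000
Gen 5 (rule 218): 0001000100
Gen 6 (rule 193): 1100010001
Gen 7 (rule 218): 1110101010
Gen 8 (rule 193): 0110000000
Gen 9 (rule 218): 1111000000
Gen 10 (rule 193): 0111011111
Gen 11 (rule 218): 1111011111
Gen 12 (rule 193): 0111001111
Gen 13 (rule 218): 1111111111
Gen 14 (rule 193): 0111111111
Gen 15 (rule 218): 1111111111

Answer: 13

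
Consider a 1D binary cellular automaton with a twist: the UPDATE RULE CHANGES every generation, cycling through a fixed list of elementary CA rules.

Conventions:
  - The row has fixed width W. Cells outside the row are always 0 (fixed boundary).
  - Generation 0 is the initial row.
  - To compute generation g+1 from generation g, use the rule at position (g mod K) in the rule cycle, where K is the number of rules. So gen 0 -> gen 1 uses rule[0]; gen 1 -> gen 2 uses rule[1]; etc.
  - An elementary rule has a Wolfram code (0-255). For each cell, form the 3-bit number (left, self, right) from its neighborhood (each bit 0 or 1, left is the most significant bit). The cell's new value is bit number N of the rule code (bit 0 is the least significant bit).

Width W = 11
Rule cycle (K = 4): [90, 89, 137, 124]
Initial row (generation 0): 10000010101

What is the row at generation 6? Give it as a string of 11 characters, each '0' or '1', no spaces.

Answer: 01010101001

Derivation:
Gen 0: 10000010101
Gen 1 (rule 90): 01000100000
Gen 2 (rule 89): 00110011111
Gen 3 (rule 137): 10100011110
Gen 4 (rule 124): 11110010011
Gen 5 (rule 90): 10011101111
Gen 6 (rule 89): 01010101001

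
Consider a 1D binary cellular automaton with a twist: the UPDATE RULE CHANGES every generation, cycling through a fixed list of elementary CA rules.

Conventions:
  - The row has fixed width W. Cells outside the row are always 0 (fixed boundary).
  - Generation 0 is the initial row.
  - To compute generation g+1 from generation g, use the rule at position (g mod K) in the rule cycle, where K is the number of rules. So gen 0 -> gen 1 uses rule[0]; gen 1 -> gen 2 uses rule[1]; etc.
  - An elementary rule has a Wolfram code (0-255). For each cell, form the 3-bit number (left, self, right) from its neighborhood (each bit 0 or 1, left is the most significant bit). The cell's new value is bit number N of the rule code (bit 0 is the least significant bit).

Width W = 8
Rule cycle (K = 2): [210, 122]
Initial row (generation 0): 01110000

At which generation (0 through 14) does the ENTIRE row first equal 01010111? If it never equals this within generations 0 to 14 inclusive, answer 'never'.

Answer: 14

Derivation:
Gen 0: 01110000
Gen 1 (rule 210): 10111000
Gen 2 (rule 122): 01101100
Gen 3 (rule 210): 10100110
Gen 4 (rule 122): 01011111
Gen 5 (rule 210): 10001111
Gen 6 (rule 122): 01011001
Gen 7 (rule 210): 10001110
Gen 8 (rule 122): 01011011
Gen 9 (rule 210): 10001001
Gen 10 (rule 122): 01010110
Gen 11 (rule 210): 10000011
Gen 12 (rule 122): 01000111
Gen 13 (rule 210): 10101011
Gen 14 (rule 122): 01010111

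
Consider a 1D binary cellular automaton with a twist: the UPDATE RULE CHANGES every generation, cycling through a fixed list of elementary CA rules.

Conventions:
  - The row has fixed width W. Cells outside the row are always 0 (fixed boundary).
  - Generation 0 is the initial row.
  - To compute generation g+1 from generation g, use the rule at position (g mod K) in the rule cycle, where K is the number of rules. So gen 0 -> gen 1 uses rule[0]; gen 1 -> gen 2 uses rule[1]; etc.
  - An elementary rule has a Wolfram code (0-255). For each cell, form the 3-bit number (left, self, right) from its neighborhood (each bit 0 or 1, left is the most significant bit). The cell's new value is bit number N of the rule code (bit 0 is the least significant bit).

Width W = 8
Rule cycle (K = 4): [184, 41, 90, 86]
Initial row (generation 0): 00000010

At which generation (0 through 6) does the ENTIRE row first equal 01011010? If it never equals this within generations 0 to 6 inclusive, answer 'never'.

Answer: never

Derivation:
Gen 0: 00000010
Gen 1 (rule 184): 00000001
Gen 2 (rule 41): 11111100
Gen 3 (rule 90): 10000110
Gen 4 (rule 86): 11001011
Gen 5 (rule 184): 10100110
Gen 6 (rule 41): 01000100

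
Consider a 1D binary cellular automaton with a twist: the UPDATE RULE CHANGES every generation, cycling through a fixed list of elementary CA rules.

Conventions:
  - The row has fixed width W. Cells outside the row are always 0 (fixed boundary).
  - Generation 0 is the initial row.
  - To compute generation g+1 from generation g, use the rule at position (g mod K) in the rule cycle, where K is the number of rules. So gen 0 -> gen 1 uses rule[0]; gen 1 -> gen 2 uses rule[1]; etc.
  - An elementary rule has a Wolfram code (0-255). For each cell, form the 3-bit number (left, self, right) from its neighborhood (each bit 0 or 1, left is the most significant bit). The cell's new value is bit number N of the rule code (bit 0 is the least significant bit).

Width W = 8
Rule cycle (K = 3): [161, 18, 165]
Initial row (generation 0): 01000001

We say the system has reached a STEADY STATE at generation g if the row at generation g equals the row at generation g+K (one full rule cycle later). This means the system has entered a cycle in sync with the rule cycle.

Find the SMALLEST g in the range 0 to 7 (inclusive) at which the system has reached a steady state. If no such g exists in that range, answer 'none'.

Gen 0: 01000001
Gen 1 (rule 161): 00011100
Gen 2 (rule 18): 00100010
Gen 3 (rule 165): 10101010
Gen 4 (rule 161): 01010100
Gen 5 (rule 18): 10000010
Gen 6 (rule 165): 10111010
Gen 7 (rule 161): 01010100
Gen 8 (rule 18): 10000010
Gen 9 (rule 165): 10111010
Gen 10 (rule 161): 01010100

Answer: 4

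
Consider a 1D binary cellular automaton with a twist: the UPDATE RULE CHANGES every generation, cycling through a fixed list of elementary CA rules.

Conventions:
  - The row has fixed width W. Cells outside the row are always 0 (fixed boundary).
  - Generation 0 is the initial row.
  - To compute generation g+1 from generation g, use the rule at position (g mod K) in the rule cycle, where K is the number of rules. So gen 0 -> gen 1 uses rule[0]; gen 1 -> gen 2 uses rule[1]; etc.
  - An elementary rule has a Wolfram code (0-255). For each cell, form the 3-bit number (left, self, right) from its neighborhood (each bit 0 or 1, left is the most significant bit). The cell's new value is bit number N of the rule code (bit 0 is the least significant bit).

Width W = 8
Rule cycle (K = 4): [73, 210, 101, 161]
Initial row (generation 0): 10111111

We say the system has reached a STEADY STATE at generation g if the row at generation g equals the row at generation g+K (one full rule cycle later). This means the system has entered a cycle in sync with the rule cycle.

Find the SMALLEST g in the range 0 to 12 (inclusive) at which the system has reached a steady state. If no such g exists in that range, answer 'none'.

Answer: 12

Derivation:
Gen 0: 10111111
Gen 1 (rule 73): 00100001
Gen 2 (rule 210): 01010010
Gen 3 (rule 101): 01110010
Gen 4 (rule 161): 00100000
Gen 5 (rule 73): 10001111
Gen 6 (rule 210): 01010111
Gen 7 (rule 101): 01111001
Gen 8 (rule 161): 00110000
Gen 9 (rule 73): 10110111
Gen 10 (rule 210): 00010011
Gen 11 (rule 101): 11010001
Gen 12 (rule 161): 00100100
Gen 13 (rule 73): 10000001
Gen 14 (rule 210): 01000010
Gen 15 (rule 101): 01011010
Gen 16 (rule 161): 00100100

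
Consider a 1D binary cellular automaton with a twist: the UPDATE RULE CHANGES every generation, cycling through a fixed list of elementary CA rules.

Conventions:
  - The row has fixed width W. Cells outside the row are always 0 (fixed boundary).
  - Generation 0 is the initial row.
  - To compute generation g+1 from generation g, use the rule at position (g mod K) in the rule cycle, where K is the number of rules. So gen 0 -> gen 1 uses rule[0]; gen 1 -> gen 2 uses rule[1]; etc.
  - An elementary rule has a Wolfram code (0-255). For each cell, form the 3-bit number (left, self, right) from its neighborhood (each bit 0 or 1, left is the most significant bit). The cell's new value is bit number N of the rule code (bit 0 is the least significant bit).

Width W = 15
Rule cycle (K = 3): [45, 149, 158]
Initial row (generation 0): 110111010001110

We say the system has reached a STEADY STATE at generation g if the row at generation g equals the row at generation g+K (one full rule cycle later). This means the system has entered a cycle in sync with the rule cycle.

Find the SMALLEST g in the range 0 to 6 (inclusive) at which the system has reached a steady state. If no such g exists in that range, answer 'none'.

Answer: 3

Derivation:
Gen 0: 110111010001110
Gen 1 (rule 45): 101100110101000
Gen 2 (rule 149): 100010000101111
Gen 3 (rule 158): 110111001101110
Gen 4 (rule 45): 101100001011000
Gen 5 (rule 149): 100011101000111
Gen 6 (rule 158): 110111001101110
Gen 7 (rule 45): 101100001011000
Gen 8 (rule 149): 100011101000111
Gen 9 (rule 158): 110111001101110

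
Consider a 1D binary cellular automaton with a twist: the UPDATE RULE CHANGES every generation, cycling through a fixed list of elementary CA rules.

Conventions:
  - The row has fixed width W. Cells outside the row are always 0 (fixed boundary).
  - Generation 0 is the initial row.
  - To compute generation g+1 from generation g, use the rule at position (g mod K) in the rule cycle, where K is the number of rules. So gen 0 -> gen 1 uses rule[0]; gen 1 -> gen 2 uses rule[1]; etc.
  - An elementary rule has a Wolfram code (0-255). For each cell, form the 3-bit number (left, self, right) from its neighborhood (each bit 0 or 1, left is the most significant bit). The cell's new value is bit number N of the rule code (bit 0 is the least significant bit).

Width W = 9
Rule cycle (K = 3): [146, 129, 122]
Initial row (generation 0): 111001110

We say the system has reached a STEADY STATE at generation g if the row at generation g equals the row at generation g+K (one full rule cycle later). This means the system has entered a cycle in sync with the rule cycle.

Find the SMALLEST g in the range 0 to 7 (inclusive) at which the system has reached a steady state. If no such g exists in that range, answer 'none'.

Answer: 7

Derivation:
Gen 0: 111001110
Gen 1 (rule 146): 010110101
Gen 2 (rule 129): 000000000
Gen 3 (rule 122): 000000000
Gen 4 (rule 146): 000000000
Gen 5 (rule 129): 111111111
Gen 6 (rule 122): 100000001
Gen 7 (rule 146): 010000010
Gen 8 (rule 129): 000111000
Gen 9 (rule 122): 001101100
Gen 10 (rule 146): 010000010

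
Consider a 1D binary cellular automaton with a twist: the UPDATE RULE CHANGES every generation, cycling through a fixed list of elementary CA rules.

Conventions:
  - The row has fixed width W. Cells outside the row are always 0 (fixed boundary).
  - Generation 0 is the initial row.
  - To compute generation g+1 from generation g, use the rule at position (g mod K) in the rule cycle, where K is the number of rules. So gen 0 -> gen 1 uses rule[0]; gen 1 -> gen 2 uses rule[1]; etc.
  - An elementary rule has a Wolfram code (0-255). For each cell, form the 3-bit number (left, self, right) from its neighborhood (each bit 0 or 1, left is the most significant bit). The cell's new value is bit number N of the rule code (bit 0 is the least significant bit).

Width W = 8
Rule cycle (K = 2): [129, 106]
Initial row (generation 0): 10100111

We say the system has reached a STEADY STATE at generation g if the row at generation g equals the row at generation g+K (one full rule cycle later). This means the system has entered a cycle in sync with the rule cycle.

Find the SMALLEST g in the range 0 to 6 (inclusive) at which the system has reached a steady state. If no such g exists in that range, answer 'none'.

Answer: none

Derivation:
Gen 0: 10100111
Gen 1 (rule 129): 00000010
Gen 2 (rule 106): 00000100
Gen 3 (rule 129): 11110001
Gen 4 (rule 106): 10010010
Gen 5 (rule 129): 00000000
Gen 6 (rule 106): 00000000
Gen 7 (rule 129): 11111111
Gen 8 (rule 106): 10000001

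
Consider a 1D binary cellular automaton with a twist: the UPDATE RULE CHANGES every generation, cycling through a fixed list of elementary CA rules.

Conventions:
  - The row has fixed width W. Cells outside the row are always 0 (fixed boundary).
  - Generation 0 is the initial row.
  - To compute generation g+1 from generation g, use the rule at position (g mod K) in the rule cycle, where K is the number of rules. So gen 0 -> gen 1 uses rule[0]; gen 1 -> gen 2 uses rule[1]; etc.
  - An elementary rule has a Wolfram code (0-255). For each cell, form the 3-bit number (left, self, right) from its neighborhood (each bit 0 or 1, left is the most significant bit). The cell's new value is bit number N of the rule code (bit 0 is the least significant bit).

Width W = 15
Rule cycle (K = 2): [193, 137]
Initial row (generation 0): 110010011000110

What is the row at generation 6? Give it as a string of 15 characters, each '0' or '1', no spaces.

Gen 0: 110010011000110
Gen 1 (rule 193): 010000001010010
Gen 2 (rule 137): 000111100000000
Gen 3 (rule 193): 110011101111111
Gen 4 (rule 137): 100011001111110
Gen 5 (rule 193): 001001000111110
Gen 6 (rule 137): 100000010111100

Answer: 100000010111100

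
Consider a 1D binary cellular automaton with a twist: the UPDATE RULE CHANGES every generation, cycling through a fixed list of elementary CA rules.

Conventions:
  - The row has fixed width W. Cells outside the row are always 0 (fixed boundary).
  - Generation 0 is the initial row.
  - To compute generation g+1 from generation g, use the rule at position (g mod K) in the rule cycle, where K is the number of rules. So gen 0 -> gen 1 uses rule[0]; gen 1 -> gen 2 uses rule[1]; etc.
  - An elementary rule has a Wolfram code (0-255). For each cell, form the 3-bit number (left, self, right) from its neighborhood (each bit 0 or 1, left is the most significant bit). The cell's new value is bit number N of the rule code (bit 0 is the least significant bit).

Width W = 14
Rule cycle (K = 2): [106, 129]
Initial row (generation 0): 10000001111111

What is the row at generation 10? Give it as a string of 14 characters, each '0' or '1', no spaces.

Gen 0: 10000001111111
Gen 1 (rule 106): 00000011000001
Gen 2 (rule 129): 11111000011100
Gen 3 (rule 106): 10001000110100
Gen 4 (rule 129): 00100010000001
Gen 5 (rule 106): 01000100000010
Gen 6 (rule 129): 00010001111000
Gen 7 (rule 106): 00100011001000
Gen 8 (rule 129): 10001000000011
Gen 9 (rule 106): 00010000000111
Gen 10 (rule 129): 11000111110010

Answer: 11000111110010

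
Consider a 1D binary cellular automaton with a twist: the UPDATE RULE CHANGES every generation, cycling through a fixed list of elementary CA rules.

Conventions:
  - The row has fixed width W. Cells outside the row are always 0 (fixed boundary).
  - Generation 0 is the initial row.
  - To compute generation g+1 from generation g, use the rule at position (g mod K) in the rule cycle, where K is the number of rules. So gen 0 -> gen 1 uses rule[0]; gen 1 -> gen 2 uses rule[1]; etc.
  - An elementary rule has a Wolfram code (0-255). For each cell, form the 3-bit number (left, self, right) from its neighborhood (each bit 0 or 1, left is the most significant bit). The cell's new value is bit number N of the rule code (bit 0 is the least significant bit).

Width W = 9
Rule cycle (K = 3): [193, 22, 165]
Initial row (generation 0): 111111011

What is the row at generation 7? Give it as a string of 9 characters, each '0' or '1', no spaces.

Gen 0: 111111011
Gen 1 (rule 193): 011111001
Gen 2 (rule 22): 100000111
Gen 3 (rule 165): 101110010
Gen 4 (rule 193): 000110000
Gen 5 (rule 22): 001001000
Gen 6 (rule 165): 101001011
Gen 7 (rule 193): 000000001

Answer: 000000001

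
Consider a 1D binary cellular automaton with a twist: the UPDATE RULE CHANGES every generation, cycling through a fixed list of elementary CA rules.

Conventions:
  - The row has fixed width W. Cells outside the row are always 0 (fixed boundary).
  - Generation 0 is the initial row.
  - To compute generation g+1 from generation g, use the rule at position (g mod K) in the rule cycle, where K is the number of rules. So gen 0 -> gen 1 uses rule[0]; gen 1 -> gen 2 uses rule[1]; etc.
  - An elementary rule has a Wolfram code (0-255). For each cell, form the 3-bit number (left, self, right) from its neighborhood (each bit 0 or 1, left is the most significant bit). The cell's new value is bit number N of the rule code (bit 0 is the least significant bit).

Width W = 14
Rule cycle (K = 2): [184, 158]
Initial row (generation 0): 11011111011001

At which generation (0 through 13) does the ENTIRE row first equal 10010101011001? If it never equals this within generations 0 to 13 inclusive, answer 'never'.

Answer: never

Derivation:
Gen 0: 11011111011001
Gen 1 (rule 184): 10111110110100
Gen 2 (rule 158): 10111100100110
Gen 3 (rule 184): 01111010010101
Gen 4 (rule 158): 11110011110101
Gen 5 (rule 184): 11101011101010
Gen 6 (rule 158): 11001011001011
Gen 7 (rule 184): 10100110100110
Gen 8 (rule 158): 10111100111101
Gen 9 (rule 184): 01111010111010
Gen 10 (rule 158): 11110010110011
Gen 11 (rule 184): 11101001101010
Gen 12 (rule 158): 11001111001011
Gen 13 (rule 184): 10101110100110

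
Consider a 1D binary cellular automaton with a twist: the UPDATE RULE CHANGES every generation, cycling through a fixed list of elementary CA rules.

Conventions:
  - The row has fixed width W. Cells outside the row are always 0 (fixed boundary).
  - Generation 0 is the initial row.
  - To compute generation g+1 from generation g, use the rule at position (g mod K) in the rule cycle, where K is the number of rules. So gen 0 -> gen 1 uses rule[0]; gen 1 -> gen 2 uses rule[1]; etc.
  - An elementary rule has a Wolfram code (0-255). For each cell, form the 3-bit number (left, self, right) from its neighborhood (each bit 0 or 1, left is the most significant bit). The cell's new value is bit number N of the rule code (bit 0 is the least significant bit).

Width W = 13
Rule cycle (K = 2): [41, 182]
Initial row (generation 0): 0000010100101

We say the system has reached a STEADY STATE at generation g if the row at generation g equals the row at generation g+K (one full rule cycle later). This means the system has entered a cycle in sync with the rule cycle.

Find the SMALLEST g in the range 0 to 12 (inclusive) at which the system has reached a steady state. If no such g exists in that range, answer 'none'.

Answer: none

Derivation:
Gen 0: 0000010100101
Gen 1 (rule 41): 1111001000010
Gen 2 (rule 182): 0110111100111
Gen 3 (rule 41): 0101100000100
Gen 4 (rule 182): 1110010001110
Gen 5 (rule 41): 1000000101000
Gen 6 (rule 182): 1100001111100
Gen 7 (rule 41): 1001101000001
Gen 8 (rule 182): 1110011100011
Gen 9 (rule 41): 1000010001010
Gen 10 (rule 182): 1100111011111
Gen 11 (rule 41): 1000100110000
Gen 12 (rule 182): 1101111001000
Gen 13 (rule 41): 1011000000011
Gen 14 (rule 182): 1100100000100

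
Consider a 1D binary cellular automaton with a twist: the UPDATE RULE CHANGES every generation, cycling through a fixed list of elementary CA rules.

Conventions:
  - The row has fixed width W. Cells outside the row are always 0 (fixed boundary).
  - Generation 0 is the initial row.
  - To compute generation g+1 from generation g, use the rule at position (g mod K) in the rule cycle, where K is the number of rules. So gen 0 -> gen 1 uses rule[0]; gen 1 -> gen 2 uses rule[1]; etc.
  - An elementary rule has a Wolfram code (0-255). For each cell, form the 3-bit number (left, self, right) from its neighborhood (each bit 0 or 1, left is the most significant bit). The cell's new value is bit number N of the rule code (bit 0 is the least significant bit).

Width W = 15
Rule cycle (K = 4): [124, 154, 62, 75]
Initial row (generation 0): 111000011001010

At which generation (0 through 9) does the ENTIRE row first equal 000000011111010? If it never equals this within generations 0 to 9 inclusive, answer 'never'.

Answer: never

Derivation:
Gen 0: 111000011001010
Gen 1 (rule 124): 101100011101111
Gen 2 (rule 154): 001010111001110
Gen 3 (rule 62): 011111100111001
Gen 4 (rule 75): 110000101101010
Gen 5 (rule 124): 111000111111111
Gen 6 (rule 154): 110101111111110
Gen 7 (rule 62): 101111000000001
Gen 8 (rule 75): 001001011111110
Gen 9 (rule 124): 001101110000011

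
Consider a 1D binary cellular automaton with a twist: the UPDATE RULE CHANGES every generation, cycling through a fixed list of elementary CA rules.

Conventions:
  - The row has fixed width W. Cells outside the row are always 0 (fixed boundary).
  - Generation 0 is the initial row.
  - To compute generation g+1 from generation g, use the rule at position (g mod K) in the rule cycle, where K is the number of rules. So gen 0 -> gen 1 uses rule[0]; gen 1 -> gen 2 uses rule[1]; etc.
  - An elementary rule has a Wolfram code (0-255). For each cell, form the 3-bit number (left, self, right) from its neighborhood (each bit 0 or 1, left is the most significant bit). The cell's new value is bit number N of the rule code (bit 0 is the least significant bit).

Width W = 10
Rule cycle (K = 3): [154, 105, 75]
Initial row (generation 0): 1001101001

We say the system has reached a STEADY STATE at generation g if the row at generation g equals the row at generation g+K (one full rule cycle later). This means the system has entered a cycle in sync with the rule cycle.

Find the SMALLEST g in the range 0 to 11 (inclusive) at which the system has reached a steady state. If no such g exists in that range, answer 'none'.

Gen 0: 1001101001
Gen 1 (rule 154): 0111000110
Gen 2 (rule 105): 0101010110
Gen 3 (rule 75): 1000000110
Gen 4 (rule 154): 0100001101
Gen 5 (rule 105): 0001101110
Gen 6 (rule 75): 1111101010
Gen 7 (rule 154): 1111000001
Gen 8 (rule 105): 1001011100
Gen 9 (rule 75): 0010010101
Gen 10 (rule 154): 0101100000
Gen 11 (rule 105): 0011101111
Gen 12 (rule 75): 1110101001
Gen 13 (rule 154): 1100000110
Gen 14 (rule 105): 1101110110

Answer: none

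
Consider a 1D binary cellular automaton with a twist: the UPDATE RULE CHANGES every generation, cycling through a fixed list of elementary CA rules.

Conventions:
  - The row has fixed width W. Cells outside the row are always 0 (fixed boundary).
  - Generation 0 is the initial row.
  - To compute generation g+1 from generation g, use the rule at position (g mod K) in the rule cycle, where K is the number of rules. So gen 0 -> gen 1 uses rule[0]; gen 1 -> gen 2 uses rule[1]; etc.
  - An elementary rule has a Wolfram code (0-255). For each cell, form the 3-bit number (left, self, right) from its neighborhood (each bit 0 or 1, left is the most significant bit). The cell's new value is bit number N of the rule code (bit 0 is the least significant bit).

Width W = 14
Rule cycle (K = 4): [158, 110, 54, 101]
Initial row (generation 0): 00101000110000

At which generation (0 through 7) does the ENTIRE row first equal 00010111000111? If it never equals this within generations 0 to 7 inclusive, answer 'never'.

Gen 0: 00101000110000
Gen 1 (rule 158): 01101101101000
Gen 2 (rule 110): 11111111111000
Gen 3 (rule 54): 00000000000100
Gen 4 (rule 101): 11111111110101
Gen 5 (rule 158): 11111111100101
Gen 6 (rule 110): 10000000101111
Gen 7 (rule 54): 11000001110000

Answer: never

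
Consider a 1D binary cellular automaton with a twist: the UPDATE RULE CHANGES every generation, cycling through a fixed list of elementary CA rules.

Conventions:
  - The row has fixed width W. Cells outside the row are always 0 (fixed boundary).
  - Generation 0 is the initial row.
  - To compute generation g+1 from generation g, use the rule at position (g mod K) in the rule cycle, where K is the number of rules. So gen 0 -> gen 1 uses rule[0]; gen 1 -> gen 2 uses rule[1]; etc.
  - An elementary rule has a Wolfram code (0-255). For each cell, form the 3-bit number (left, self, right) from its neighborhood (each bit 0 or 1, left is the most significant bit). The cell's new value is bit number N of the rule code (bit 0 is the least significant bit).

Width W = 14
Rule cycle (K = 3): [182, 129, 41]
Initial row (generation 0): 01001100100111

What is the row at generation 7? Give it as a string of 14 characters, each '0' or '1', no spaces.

Answer: 11110010101110

Derivation:
Gen 0: 01001100100111
Gen 1 (rule 182): 11110011111010
Gen 2 (rule 129): 01100001110000
Gen 3 (rule 41): 01001101000111
Gen 4 (rule 182): 11110011101010
Gen 5 (rule 129): 01100001000000
Gen 6 (rule 41): 01001100011111
Gen 7 (rule 182): 11110010101110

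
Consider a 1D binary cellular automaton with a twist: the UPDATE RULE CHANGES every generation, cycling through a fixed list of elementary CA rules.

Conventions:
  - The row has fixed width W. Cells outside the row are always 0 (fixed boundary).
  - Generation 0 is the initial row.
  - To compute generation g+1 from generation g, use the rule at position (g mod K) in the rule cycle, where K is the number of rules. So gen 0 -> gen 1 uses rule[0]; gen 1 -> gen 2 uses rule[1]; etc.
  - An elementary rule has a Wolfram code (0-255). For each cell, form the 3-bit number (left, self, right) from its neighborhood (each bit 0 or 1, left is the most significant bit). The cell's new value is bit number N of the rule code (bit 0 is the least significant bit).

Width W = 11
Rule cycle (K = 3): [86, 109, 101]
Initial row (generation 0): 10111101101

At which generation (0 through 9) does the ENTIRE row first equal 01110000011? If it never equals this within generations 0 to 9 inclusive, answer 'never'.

Answer: never

Derivation:
Gen 0: 10111101101
Gen 1 (rule 86): 10000100101
Gen 2 (rule 109): 10110100111
Gen 3 (rule 101): 11011100001
Gen 4 (rule 86): 01000110011
Gen 5 (rule 109): 01010110011
Gen 6 (rule 101): 01111010001
Gen 7 (rule 86): 10001011011
Gen 8 (rule 109): 10101111111
Gen 9 (rule 101): 11110000001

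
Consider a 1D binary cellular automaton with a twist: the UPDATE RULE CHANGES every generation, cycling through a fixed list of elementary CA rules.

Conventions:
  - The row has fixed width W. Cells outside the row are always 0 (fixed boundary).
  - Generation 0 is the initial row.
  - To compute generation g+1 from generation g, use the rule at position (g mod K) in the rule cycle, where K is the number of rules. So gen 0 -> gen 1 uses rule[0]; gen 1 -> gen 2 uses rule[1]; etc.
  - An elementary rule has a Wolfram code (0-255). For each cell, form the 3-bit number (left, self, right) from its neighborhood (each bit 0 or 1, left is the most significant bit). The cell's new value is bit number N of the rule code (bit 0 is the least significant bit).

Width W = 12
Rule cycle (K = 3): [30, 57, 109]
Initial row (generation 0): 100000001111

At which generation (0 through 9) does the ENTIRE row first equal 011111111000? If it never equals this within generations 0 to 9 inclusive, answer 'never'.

Gen 0: 100000001111
Gen 1 (rule 30): 110000011000
Gen 2 (rule 57): 101111010111
Gen 3 (rule 109): 111001111101
Gen 4 (rule 30): 100111000001
Gen 5 (rule 57): 010100111100
Gen 6 (rule 109): 011100100101
Gen 7 (rule 30): 110011111101
Gen 8 (rule 57): 101010000010
Gen 9 (rule 109): 111110111010

Answer: never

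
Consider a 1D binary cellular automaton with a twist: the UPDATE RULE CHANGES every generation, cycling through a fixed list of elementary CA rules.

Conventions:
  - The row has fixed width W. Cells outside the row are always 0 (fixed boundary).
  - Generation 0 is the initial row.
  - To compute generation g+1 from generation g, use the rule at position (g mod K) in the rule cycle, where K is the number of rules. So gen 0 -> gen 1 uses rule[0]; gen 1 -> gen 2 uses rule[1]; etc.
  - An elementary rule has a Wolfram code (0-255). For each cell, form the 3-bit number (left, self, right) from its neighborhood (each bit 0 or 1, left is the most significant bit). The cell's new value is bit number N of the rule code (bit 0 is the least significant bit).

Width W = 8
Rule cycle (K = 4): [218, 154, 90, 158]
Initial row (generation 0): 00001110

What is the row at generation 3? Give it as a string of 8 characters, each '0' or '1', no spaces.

Gen 0: 00001110
Gen 1 (rule 218): 00011111
Gen 2 (rule 154): 00111110
Gen 3 (rule 90): 01100011

Answer: 01100011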